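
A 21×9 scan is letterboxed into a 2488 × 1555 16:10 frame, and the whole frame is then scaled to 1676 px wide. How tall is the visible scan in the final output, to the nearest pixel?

Fitted into 2488×1555, the scan spans the width; its height is 2488 × 9/21 ≈ 1066.29 px.
Scaling 2488 → 1676 is ×0.6736, so the height becomes 1066.29 × 0.6736 ≈ 718.29 px.

718 px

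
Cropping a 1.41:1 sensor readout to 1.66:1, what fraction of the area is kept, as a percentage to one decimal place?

84.9%

Going from 1.41:1 to 1.66:1 means cutting height while keeping width.
Area ratio = (1.410)/(1.660) = 84.94% retained.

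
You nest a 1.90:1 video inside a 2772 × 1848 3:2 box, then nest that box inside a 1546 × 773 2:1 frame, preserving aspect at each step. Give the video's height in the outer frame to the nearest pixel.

610 px

Inside the 2772×1848 canvas the video is width-limited at 2772.00 × 1458.95.
Second fit — the 3:2 canvas into 1546×773 spans the height: 1159.50 × 773.00 (×0.4183 from 2772×1848).
So the video's height is 1458.95 × 0.4183 ≈ 610.26.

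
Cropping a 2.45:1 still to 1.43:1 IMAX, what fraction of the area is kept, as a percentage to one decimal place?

58.4%

1.43:1 IMAX is narrower than 2.45:1, so the crop keeps the full height and trims the width.
Area ratio = (1.430)/(2.450) = 58.37% retained.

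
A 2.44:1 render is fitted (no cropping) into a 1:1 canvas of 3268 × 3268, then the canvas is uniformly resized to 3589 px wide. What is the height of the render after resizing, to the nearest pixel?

1471 px

Fitted into 3268×3268, the render spans the width; its height is 3268 / 2.440 ≈ 1339.34 px.
The frame scales by 3589/3268 = 1.0982; 1339.34 × 1.0982 ≈ 1470.90 px.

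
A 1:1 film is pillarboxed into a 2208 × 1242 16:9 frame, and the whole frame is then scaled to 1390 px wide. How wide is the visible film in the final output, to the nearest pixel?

782 px

At 2208×1242 the film is height-limited, so width = 1242 × 1/1 ≈ 1242.00 px.
Resizing to 1390 px wide multiplies everything by 0.6295: 1242.00 → 781.88 px.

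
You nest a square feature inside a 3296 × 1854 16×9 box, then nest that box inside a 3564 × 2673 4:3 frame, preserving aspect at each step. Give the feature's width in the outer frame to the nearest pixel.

2005 px

square in 3296×1854: fills the height, so the feature is 1854.00 × 1854.00.
16×9 in 3564×2673: fills the width, so the intermediate becomes 3564.00 × 2004.75 — a scale of ×1.0813.
So the feature's width is 1854.00 × 1.0813 ≈ 2004.75.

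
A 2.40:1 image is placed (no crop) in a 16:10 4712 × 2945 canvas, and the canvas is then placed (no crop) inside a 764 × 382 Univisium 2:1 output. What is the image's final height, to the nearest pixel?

255 px

First fit — 2.40:1 into 4712×2945 spans the width: 4712.00 × 1963.33.
16:10 in 764×382: fills the height, so the intermediate becomes 611.20 × 382.00 — a scale of ×0.1297.
The image scales with it: height 1963.33 × 0.1297 ≈ 254.67.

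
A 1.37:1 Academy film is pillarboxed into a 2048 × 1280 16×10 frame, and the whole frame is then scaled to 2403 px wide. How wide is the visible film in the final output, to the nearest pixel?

2058 px

At 2048×1280 the film is height-limited, so width = 1280 × 1.370 ≈ 1753.60 px.
Resizing to 2403 px wide multiplies everything by 1.1733: 1753.60 → 2057.57 px.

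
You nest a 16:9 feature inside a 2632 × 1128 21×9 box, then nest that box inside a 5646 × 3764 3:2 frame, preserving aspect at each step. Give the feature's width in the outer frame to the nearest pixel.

4302 px

16:9 in 2632×1128: fills the height, so the feature is 2005.33 × 1128.00.
21×9 in 5646×3764: fills the width, so the intermediate becomes 5646.00 × 2419.71 — a scale of ×2.1451.
The feature scales with it: width 2005.33 × 2.1451 ≈ 4301.71.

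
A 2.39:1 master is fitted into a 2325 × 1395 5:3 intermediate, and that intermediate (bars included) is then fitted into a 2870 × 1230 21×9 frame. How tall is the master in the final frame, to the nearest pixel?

First fit — 2.39:1 into 2325×1395 spans the width: 2325.00 × 972.80.
The 5:3 canvas is height-limited in 2870×1230, giving 2050.00 × 1230.00; scale factor 0.8817.
So the master's height is 972.80 × 0.8817 ≈ 857.74.

858 px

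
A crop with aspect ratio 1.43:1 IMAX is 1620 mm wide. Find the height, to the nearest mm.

1620 / 1.430 = 1132.87.

1133 mm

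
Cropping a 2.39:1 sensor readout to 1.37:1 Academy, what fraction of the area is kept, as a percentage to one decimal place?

57.3%

The height stays; only width is cut (since 1.37:1 Academy is narrower than 2.39:1).
Fraction kept = (1.370)/(2.390) ≈ 57.32%.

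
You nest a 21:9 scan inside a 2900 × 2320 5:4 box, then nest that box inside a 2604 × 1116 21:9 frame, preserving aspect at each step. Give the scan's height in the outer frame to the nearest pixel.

598 px

Inside the 2900×2320 canvas the scan is width-limited at 2900.00 × 1242.86.
Second fit — the 5:4 canvas into 2604×1116 spans the height: 1395.00 × 1116.00 (×0.4810 from 2900×2320).
Applying the same ×0.4810: 1242.86 → 597.86.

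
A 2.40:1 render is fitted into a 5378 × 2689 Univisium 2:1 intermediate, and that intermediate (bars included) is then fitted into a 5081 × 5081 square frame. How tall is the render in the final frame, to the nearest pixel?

2.40:1 in 5378×2689: fills the width, so the render is 5378.00 × 2240.83.
Second fit — the Univisium 2:1 canvas into 5081×5081 spans the width: 5081.00 × 2540.50 (×0.9448 from 5378×2689).
So the render's height is 2240.83 × 0.9448 ≈ 2117.08.

2117 px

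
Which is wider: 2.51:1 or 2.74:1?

2.51 and 2.74; 2.74 > 2.51.

2.74:1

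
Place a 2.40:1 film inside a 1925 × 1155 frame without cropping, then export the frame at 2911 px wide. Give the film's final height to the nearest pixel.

1213 px

At 1925×1155 the film is width-limited, so height = 1925 / 2.400 ≈ 802.08 px.
The frame scales by 2911/1925 = 1.5122; 802.08 × 1.5122 ≈ 1212.92 px.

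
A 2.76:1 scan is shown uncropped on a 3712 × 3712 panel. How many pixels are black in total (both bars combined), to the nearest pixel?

Since 2.760 > 1.000, the scan is width-limited.
Content height = 3712 / 2.760 ≈ 1344.9275 px.
3712 − 1344.9275 = 2367.0725 px of bars.
That's 2367.0725 × 3712 ≈ 8786573 black pixels.

8786573 pixels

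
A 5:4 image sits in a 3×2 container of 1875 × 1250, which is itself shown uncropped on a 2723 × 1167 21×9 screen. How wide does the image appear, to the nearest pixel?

1459 px

5:4 in 1875×1250: fills the height, so the image is 1562.50 × 1250.00.
The 3×2 canvas is height-limited in 2723×1167, giving 1750.50 × 1167.00; scale factor 0.9336.
The image scales with it: width 1562.50 × 0.9336 ≈ 1458.75.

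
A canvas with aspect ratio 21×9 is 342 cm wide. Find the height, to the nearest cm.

Height = 342 / 21 × 9 = 146.57.

147 cm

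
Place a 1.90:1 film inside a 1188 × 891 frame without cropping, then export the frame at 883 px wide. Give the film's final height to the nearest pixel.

Fitted into 1188×891, the film spans the width; its height is 1188 / 1.900 ≈ 625.26 px.
Resizing to 883 px wide multiplies everything by 0.7433: 625.26 → 464.74 px.

465 px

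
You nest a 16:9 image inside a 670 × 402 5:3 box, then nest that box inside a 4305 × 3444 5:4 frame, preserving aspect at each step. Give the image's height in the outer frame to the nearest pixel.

16:9 in 670×402: fills the width, so the image is 670.00 × 376.88.
The 5:3 canvas is width-limited in 4305×3444, giving 4305.00 × 2583.00; scale factor 6.4254.
So the image's height is 376.88 × 6.4254 ≈ 2421.56.

2422 px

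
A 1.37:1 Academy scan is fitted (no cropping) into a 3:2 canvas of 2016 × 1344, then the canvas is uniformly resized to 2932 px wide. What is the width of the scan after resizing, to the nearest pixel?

2678 px

Fitted into 2016×1344, the scan spans the height; its width is 1344 × 1.370 ≈ 1841.28 px.
Scaling 2016 → 2932 is ×1.4544, so the width becomes 1841.28 × 1.4544 ≈ 2677.89 px.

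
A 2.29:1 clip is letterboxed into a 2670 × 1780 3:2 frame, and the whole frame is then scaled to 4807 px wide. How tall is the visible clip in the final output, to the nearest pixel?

2099 px

At 2670×1780 the clip is width-limited, so height = 2670 / 2.290 ≈ 1165.94 px.
Scaling 2670 → 4807 is ×1.8004, so the height becomes 1165.94 × 1.8004 ≈ 2099.13 px.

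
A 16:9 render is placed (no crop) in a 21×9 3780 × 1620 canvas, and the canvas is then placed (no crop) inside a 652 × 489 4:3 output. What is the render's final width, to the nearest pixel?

497 px

16:9 in 3780×1620: fills the height, so the render is 2880.00 × 1620.00.
Second fit — the 21×9 canvas into 652×489 spans the width: 652.00 × 279.43 (×0.1725 from 3780×1620).
So the render's width is 2880.00 × 0.1725 ≈ 496.76.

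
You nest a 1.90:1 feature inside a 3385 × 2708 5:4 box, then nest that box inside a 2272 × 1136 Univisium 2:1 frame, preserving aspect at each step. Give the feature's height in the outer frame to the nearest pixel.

First fit — 1.90:1 into 3385×2708 spans the width: 3385.00 × 1781.58.
5:4 in 2272×1136: fills the height, so the intermediate becomes 1420.00 × 1136.00 — a scale of ×0.4195.
Applying the same ×0.4195: 1781.58 → 747.37.

747 px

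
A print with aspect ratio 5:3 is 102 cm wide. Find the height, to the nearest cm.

Height = 102 / 5 × 3 = 61.20.

61 cm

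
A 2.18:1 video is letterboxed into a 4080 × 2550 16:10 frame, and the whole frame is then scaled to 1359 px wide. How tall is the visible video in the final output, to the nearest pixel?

Fitted into 4080×2550, the video spans the width; its height is 4080 / 2.180 ≈ 1871.56 px.
Resizing to 1359 px wide multiplies everything by 0.3331: 1871.56 → 623.39 px.

623 px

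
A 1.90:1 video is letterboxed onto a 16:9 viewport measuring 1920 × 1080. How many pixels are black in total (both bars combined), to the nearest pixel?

1.90:1 (1.900) > 16:9 (1.778), so the video fills the width.
The video is 1920 / 1.900 ≈ 1010.5263 px tall.
1080 − 1010.5263 = 69.4737 px of bars.
Across the 1920-px span: 69.4737 × 1920 ≈ 133389 px.

133389 pixels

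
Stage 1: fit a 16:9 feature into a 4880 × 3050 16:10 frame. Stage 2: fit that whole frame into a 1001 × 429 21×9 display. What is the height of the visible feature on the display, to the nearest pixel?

16:9 in 4880×3050: fills the width, so the feature is 4880.00 × 2745.00.
16:10 in 1001×429: fills the height, so the intermediate becomes 686.40 × 429.00 — a scale of ×0.1407.
So the feature's height is 2745.00 × 0.1407 ≈ 386.10.

386 px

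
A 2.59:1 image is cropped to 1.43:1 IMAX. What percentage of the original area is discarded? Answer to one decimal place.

44.8%

Going from 2.59:1 to 1.43:1 IMAX means cutting width while keeping height.
Area ratio = (1.430)/(2.590) = 55.21%; the remaining 44.79% is cropped out.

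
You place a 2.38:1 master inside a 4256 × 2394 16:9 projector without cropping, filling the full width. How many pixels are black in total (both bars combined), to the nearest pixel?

2578135 pixels

The master is 4256 / 2.380 ≈ 1788.2353 px tall.
Leftover height: 2394 − 1788.2353 = 605.7647 px.
That's 605.7647 × 4256 ≈ 2578135 black pixels.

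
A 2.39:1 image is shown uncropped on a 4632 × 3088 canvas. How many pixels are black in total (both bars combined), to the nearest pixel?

2.39:1 is wider than 3×2, so it spans the full width.
That makes the image 1938.0753 px tall (4632 / 2.390).
Leftover height: 3088 − 1938.0753 = 1149.9247 px.
Bar area = 1149.9247 × 4632 ≈ 5326451 px.

5326451 pixels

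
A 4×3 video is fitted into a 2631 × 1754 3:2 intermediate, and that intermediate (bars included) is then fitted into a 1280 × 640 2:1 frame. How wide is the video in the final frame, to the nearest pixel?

Inside the 2631×1754 canvas the video is height-limited at 2338.67 × 1754.00.
The 3:2 canvas is height-limited in 1280×640, giving 960.00 × 640.00; scale factor 0.3649.
So the video's width is 2338.67 × 0.3649 ≈ 853.33.

853 px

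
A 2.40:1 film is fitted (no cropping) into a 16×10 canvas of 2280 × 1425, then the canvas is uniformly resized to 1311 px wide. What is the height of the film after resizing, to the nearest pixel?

546 px

In the 2280×1425 frame the film fills the width: height = 2280 / 2.400 ≈ 950.00 px.
The frame scales by 1311/2280 = 0.5750; 950.00 × 0.5750 ≈ 546.25 px.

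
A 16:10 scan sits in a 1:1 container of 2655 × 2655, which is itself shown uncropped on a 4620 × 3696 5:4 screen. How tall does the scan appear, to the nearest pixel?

2310 px

16:10 in 2655×2655: fills the width, so the scan is 2655.00 × 1659.38.
1:1 in 4620×3696: fills the height, so the intermediate becomes 3696.00 × 3696.00 — a scale of ×1.3921.
So the scan's height is 1659.38 × 1.3921 ≈ 2310.00.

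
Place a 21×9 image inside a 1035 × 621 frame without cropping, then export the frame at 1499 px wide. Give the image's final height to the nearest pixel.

642 px

At 1035×621 the image is width-limited, so height = 1035 × 9/21 ≈ 443.57 px.
Scaling 1035 → 1499 is ×1.4483, so the height becomes 443.57 × 1.4483 ≈ 642.43 px.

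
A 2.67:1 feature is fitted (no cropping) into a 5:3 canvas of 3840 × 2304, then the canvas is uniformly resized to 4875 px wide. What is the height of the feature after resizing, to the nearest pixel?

At 3840×2304 the feature is width-limited, so height = 3840 / 2.670 ≈ 1438.20 px.
Scaling 3840 → 4875 is ×1.2695, so the height becomes 1438.20 × 1.2695 ≈ 1825.84 px.

1826 px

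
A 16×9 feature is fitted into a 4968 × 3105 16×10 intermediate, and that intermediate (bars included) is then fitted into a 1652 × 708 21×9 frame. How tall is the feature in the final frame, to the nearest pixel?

637 px

First fit — 16×9 into 4968×3105 spans the width: 4968.00 × 2794.50.
Second fit — the 16×10 canvas into 1652×708 spans the height: 1132.80 × 708.00 (×0.2280 from 4968×3105).
So the feature's height is 2794.50 × 0.2280 ≈ 637.20.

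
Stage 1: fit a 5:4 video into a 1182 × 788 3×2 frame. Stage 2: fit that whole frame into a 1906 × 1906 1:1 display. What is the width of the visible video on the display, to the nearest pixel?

Inside the 1182×788 canvas the video is height-limited at 985.00 × 788.00.
3×2 in 1906×1906: fills the width, so the intermediate becomes 1906.00 × 1270.67 — a scale of ×1.6125.
Applying the same ×1.6125: 985.00 → 1588.33.

1588 px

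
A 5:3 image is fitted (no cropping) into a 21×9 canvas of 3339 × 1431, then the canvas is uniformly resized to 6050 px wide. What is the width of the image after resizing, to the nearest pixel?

4321 px

Fitted into 3339×1431, the image spans the height; its width is 1431 × 5/3 ≈ 2385.00 px.
The frame scales by 6050/3339 = 1.8119; 2385.00 × 1.8119 ≈ 4321.43 px.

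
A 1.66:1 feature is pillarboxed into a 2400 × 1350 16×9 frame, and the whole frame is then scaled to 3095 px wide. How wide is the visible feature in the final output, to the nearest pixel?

Fitted into 2400×1350, the feature spans the height; its width is 1350 × 1.660 ≈ 2241.00 px.
The frame scales by 3095/2400 = 1.2896; 2241.00 × 1.2896 ≈ 2889.96 px.

2890 px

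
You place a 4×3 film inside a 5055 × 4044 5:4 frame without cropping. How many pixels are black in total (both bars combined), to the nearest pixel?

4×3 (1.333) > 5:4 (1.250), so the film fills the width.
Content height = 5055 × 3/4 ≈ 3791.2500 px.
4044 − 3791.2500 = 252.7500 px of bars.
Bar area = 252.7500 × 5055 ≈ 1277651 px.

1277651 pixels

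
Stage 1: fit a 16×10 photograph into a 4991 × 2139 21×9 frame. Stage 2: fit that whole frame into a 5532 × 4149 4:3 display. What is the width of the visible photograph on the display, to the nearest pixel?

3793 px

Inside the 4991×2139 canvas the photograph is height-limited at 3422.40 × 2139.00.
Second fit — the 21×9 canvas into 5532×4149 spans the width: 5532.00 × 2370.86 (×1.1084 from 4991×2139).
The photograph scales with it: width 3422.40 × 1.1084 ≈ 3793.37.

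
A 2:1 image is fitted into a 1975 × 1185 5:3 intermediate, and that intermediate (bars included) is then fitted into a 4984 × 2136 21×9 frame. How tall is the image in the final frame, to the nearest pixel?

1780 px

First fit — 2:1 into 1975×1185 spans the width: 1975.00 × 987.50.
The 5:3 canvas is height-limited in 4984×2136, giving 3560.00 × 2136.00; scale factor 1.8025.
So the image's height is 987.50 × 1.8025 ≈ 1780.00.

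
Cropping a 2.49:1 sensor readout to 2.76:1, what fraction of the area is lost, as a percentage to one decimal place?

9.8%

The width stays; only height is cut (since 2.76:1 is wider than 2.49:1).
Fraction kept = (2.490)/(2.760) ≈ 90.22%, so 9.78% is lost.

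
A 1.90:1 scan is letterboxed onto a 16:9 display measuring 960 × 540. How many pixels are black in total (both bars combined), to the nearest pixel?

33347 pixels

1.90:1 is wider than 16:9, so it spans the full width.
The scan is 960 / 1.900 ≈ 505.2632 px tall.
Black = 540 − 505.2632 = 34.7368 px.
That's 34.7368 × 960 ≈ 33347 black pixels.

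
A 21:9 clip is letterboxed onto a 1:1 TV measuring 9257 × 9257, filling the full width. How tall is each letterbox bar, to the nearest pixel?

2645 px

The clip is 9257 × 9/21 ≈ 3967.29 px tall.
9257 − 3967.29 = 5289.71 px of bars (2644.86 each).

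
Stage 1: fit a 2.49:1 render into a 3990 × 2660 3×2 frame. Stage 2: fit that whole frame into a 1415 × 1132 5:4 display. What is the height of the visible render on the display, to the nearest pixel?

First fit — 2.49:1 into 3990×2660 spans the width: 3990.00 × 1602.41.
The 3×2 canvas is width-limited in 1415×1132, giving 1415.00 × 943.33; scale factor 0.3546.
So the render's height is 1602.41 × 0.3546 ≈ 568.27.

568 px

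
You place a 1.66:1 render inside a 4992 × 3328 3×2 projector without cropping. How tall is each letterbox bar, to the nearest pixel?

160 px

1.66:1 is wider than 3×2, so it spans the full width.
That makes the image 3007.23 px tall (4992 / 1.660).
Leftover height: 3328 − 3007.23 = 320.77 px → 160.39 each side.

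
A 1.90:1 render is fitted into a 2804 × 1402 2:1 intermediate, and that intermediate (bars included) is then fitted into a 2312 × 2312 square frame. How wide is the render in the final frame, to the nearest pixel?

2196 px

Inside the 2804×1402 canvas the render is height-limited at 2663.80 × 1402.00.
Second fit — the 2:1 canvas into 2312×2312 spans the width: 2312.00 × 1156.00 (×0.8245 from 2804×1402).
So the render's width is 2663.80 × 0.8245 ≈ 2196.40.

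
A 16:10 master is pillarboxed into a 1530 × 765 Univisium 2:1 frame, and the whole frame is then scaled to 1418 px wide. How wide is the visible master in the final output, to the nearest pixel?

1134 px

Fitted into 1530×765, the master spans the height; its width is 765 × 16/10 ≈ 1224.00 px.
Resizing to 1418 px wide multiplies everything by 0.9268: 1224.00 → 1134.40 px.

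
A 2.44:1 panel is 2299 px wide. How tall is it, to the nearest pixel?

Height = 2299 / 2.440 = 942.21.

942 px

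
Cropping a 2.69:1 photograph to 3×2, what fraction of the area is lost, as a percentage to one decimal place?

3×2 is narrower than 2.69:1, so the crop keeps the full height and trims the width.
Area ratio = (1.500)/(2.690) = 55.76%; the remaining 44.24% is cropped out.

44.2%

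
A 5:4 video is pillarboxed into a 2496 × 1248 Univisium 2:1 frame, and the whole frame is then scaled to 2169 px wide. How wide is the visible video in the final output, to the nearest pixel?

1356 px

In the 2496×1248 frame the video fills the height: width = 1248 × 5/4 ≈ 1560.00 px.
Resizing to 2169 px wide multiplies everything by 0.8690: 1560.00 → 1355.62 px.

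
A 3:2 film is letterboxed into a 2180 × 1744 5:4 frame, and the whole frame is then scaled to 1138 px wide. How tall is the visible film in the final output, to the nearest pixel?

Fitted into 2180×1744, the film spans the width; its height is 2180 × 2/3 ≈ 1453.33 px.
Scaling 2180 → 1138 is ×0.5220, so the height becomes 1453.33 × 0.5220 ≈ 758.67 px.

759 px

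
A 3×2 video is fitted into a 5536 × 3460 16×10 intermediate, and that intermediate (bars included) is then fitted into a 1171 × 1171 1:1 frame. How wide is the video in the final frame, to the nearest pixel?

Inside the 5536×3460 canvas the video is height-limited at 5190.00 × 3460.00.
Second fit — the 16×10 canvas into 1171×1171 spans the width: 1171.00 × 731.88 (×0.2115 from 5536×3460).
Applying the same ×0.2115: 5190.00 → 1097.81.

1098 px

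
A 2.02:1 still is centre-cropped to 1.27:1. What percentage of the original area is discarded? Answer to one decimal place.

37.1%

The height stays; only width is cut (since 1.27:1 is narrower than 2.02:1).
(1.270)/(2.020) ≈ 0.629 of the area survives, leaving 37.13% discarded.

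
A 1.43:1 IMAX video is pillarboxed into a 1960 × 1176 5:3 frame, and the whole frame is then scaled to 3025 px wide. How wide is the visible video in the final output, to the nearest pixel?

2595 px

At 1960×1176 the video is height-limited, so width = 1176 × 1.430 ≈ 1681.68 px.
Resizing to 3025 px wide multiplies everything by 1.5434: 1681.68 → 2595.45 px.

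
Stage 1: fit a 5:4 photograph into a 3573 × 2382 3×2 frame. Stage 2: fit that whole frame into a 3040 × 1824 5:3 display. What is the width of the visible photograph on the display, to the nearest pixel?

2280 px

First fit — 5:4 into 3573×2382 spans the height: 2977.50 × 2382.00.
3×2 in 3040×1824: fills the height, so the intermediate becomes 2736.00 × 1824.00 — a scale of ×0.7657.
The photograph scales with it: width 2977.50 × 0.7657 ≈ 2280.00.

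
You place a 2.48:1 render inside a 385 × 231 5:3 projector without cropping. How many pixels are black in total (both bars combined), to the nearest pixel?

2.48:1 (2.480) > 5:3 (1.667), so the render fills the width.
Content height = 385 / 2.480 ≈ 155.2419 px.
Black = 231 − 155.2419 = 75.7581 px.
Across the 385-px span: 75.7581 × 385 ≈ 29167 px.

29167 pixels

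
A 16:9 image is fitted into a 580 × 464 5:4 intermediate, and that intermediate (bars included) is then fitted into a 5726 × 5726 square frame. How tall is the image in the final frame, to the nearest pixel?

16:9 in 580×464: fills the width, so the image is 580.00 × 326.25.
5:4 in 5726×5726: fills the width, so the intermediate becomes 5726.00 × 4580.80 — a scale of ×9.8724.
Applying the same ×9.8724: 326.25 → 3220.88.

3221 px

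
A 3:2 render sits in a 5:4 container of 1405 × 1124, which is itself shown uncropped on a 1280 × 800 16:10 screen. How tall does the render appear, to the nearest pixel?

First fit — 3:2 into 1405×1124 spans the width: 1405.00 × 936.67.
The 5:4 canvas is height-limited in 1280×800, giving 1000.00 × 800.00; scale factor 0.7117.
So the render's height is 936.67 × 0.7117 ≈ 666.67.

667 px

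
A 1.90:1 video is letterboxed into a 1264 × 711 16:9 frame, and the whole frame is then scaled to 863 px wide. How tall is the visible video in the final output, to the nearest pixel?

454 px

Fitted into 1264×711, the video spans the width; its height is 1264 / 1.900 ≈ 665.26 px.
The frame scales by 863/1264 = 0.6828; 665.26 × 0.6828 ≈ 454.21 px.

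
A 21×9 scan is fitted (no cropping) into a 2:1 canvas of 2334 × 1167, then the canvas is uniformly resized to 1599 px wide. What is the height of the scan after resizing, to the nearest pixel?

685 px

In the 2334×1167 frame the scan fills the width: height = 2334 × 9/21 ≈ 1000.29 px.
Scaling 2334 → 1599 is ×0.6851, so the height becomes 1000.29 × 0.6851 ≈ 685.29 px.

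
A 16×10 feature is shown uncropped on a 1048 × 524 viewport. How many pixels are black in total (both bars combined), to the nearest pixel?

16×10 is narrower than Univisium 2:1, so it spans the full height.
Content width = 524 × 16/10 ≈ 838.4000 px.
Leftover width: 1048 − 838.4000 = 209.6000 px.
Across the 524-px span: 209.6000 × 524 ≈ 109830 px.

109830 pixels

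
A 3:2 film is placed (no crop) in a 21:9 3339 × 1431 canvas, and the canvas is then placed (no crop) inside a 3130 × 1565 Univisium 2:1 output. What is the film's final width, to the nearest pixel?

3:2 in 3339×1431: fills the height, so the film is 2146.50 × 1431.00.
21:9 in 3130×1565: fills the width, so the intermediate becomes 3130.00 × 1341.43 — a scale of ×0.9374.
Applying the same ×0.9374: 2146.50 → 2012.14.

2012 px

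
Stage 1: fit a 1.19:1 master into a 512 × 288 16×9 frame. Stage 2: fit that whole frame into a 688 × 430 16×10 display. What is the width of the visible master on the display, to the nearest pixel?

461 px

1.19:1 in 512×288: fills the height, so the master is 342.72 × 288.00.
16×9 in 688×430: fills the width, so the intermediate becomes 688.00 × 387.00 — a scale of ×1.3438.
So the master's width is 342.72 × 1.3438 ≈ 460.53.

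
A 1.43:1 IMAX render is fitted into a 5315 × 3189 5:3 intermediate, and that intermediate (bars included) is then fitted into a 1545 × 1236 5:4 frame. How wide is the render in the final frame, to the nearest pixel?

1326 px

First fit — 1.43:1 IMAX into 5315×3189 spans the height: 4560.27 × 3189.00.
Second fit — the 5:3 canvas into 1545×1236 spans the width: 1545.00 × 927.00 (×0.2907 from 5315×3189).
The render scales with it: width 4560.27 × 0.2907 ≈ 1325.61.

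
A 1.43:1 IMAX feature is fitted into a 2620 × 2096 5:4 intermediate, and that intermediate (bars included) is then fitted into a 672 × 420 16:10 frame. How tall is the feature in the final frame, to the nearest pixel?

367 px

Inside the 2620×2096 canvas the feature is width-limited at 2620.00 × 1832.17.
Second fit — the 5:4 canvas into 672×420 spans the height: 525.00 × 420.00 (×0.2004 from 2620×2096).
The feature scales with it: height 1832.17 × 0.2004 ≈ 367.13.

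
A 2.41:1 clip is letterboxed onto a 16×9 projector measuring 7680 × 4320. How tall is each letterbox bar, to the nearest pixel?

567 px

2.41:1 is wider than 16×9, so it spans the full width.
The clip is 7680 / 2.410 ≈ 3186.72 px tall.
4320 − 3186.72 = 1133.28 px of bars (566.64 each).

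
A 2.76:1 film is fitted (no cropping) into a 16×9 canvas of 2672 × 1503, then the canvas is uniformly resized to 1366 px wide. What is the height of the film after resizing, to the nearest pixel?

Fitted into 2672×1503, the film spans the width; its height is 2672 / 2.760 ≈ 968.12 px.
Resizing to 1366 px wide multiplies everything by 0.5112: 968.12 → 494.93 px.

495 px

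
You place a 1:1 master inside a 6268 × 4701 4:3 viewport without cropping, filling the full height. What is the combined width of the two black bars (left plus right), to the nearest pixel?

Content width = 4701 × 1/1 ≈ 4701.00 px.
Black = 6268 − 4701.00 = 1567.00 px.

1567 px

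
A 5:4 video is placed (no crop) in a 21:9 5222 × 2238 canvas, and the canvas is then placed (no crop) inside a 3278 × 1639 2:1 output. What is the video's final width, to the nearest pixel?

1756 px

First fit — 5:4 into 5222×2238 spans the height: 2797.50 × 2238.00.
Second fit — the 21:9 canvas into 3278×1639 spans the width: 3278.00 × 1404.86 (×0.6277 from 5222×2238).
So the video's width is 2797.50 × 0.6277 ≈ 1756.07.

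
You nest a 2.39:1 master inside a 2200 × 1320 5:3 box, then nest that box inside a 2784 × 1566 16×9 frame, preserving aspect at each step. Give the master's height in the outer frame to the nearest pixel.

First fit — 2.39:1 into 2200×1320 spans the width: 2200.00 × 920.50.
The 5:3 canvas is height-limited in 2784×1566, giving 2610.00 × 1566.00; scale factor 1.1864.
So the master's height is 920.50 × 1.1864 ≈ 1092.05.

1092 px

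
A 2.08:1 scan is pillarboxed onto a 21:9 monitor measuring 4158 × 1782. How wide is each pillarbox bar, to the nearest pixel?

2.08:1 (2.080) < 21:9 (2.333), so the scan fills the height.
That makes the image 3706.56 px wide (1782 × 2.080).
Leftover width: 4158 − 3706.56 = 451.44 px → 225.72 each side.

226 px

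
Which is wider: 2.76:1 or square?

2.76:1

2.76 and square = 1; 2.76 > 1.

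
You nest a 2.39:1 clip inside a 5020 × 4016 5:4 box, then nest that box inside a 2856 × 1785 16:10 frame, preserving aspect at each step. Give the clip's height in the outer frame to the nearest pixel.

934 px

Inside the 5020×4016 canvas the clip is width-limited at 5020.00 × 2100.42.
Second fit — the 5:4 canvas into 2856×1785 spans the height: 2231.25 × 1785.00 (×0.4445 from 5020×4016).
The clip scales with it: height 2100.42 × 0.4445 ≈ 933.58.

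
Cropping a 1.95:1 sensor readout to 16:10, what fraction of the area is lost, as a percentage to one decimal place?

17.9%

16:10 is narrower than 1.95:1, so the crop keeps the full height and trims the width.
Fraction kept = (1.600)/(1.950) ≈ 82.05%, so 17.95% is lost.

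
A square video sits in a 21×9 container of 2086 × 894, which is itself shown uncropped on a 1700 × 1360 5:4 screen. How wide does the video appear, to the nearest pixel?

Inside the 2086×894 canvas the video is height-limited at 894.00 × 894.00.
Second fit — the 21×9 canvas into 1700×1360 spans the width: 1700.00 × 728.57 (×0.8150 from 2086×894).
The video scales with it: width 894.00 × 0.8150 ≈ 728.57.

729 px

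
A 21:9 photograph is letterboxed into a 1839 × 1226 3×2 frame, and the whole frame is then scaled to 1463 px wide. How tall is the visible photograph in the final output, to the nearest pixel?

627 px

In the 1839×1226 frame the photograph fills the width: height = 1839 × 9/21 ≈ 788.14 px.
Resizing to 1463 px wide multiplies everything by 0.7955: 788.14 → 627.00 px.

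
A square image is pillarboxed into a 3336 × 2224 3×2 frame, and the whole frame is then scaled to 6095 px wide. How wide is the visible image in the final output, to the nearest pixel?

Fitted into 3336×2224, the image spans the height; its width is 2224 × 1/1 ≈ 2224.00 px.
Resizing to 6095 px wide multiplies everything by 1.8270: 2224.00 → 4063.33 px.

4063 px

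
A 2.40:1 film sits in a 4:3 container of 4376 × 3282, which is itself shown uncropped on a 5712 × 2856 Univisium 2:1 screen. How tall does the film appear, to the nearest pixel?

1587 px

2.40:1 in 4376×3282: fills the width, so the film is 4376.00 × 1823.33.
Second fit — the 4:3 canvas into 5712×2856 spans the height: 3808.00 × 2856.00 (×0.8702 from 4376×3282).
Applying the same ×0.8702: 1823.33 → 1586.67.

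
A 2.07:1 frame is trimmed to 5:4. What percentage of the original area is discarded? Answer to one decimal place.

39.6%

The height stays; only width is cut (since 5:4 is narrower than 2.07:1).
Area ratio = (1.250)/(2.070) = 60.39%; the remaining 39.61% is cropped out.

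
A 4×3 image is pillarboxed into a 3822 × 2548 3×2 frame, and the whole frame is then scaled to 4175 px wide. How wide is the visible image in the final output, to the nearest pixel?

At 3822×2548 the image is height-limited, so width = 2548 × 4/3 ≈ 3397.33 px.
The frame scales by 4175/3822 = 1.0924; 3397.33 × 1.0924 ≈ 3711.11 px.

3711 px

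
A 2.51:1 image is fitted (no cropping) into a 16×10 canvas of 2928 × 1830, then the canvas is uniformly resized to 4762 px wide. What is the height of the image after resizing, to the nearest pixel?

At 2928×1830 the image is width-limited, so height = 2928 / 2.510 ≈ 1166.53 px.
Scaling 2928 → 4762 is ×1.6264, so the height becomes 1166.53 × 1.6264 ≈ 1897.21 px.

1897 px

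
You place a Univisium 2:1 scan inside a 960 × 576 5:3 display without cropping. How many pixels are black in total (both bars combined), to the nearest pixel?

92160 pixels

Univisium 2:1 is wider than 5:3, so it spans the full width.
The scan is 960 × 1/2 ≈ 480.0000 px tall.
Leftover height: 576 − 480.0000 = 96.0000 px.
Across the 960-px span: 96.0000 × 960 ≈ 92160 px.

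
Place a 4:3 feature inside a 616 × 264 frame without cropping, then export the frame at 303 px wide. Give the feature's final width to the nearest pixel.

In the 616×264 frame the feature fills the height: width = 264 × 4/3 ≈ 352.00 px.
Resizing to 303 px wide multiplies everything by 0.4919: 352.00 → 173.14 px.

173 px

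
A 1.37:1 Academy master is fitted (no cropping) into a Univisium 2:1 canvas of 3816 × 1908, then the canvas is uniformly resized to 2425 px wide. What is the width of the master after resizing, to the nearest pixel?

In the 3816×1908 frame the master fills the height: width = 1908 × 1.370 ≈ 2613.96 px.
Scaling 3816 → 2425 is ×0.6355, so the width becomes 2613.96 × 0.6355 ≈ 1661.12 px.

1661 px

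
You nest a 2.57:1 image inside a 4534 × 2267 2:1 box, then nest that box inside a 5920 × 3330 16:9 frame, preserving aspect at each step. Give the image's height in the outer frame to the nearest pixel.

Inside the 4534×2267 canvas the image is width-limited at 4534.00 × 1764.20.
2:1 in 5920×3330: fills the width, so the intermediate becomes 5920.00 × 2960.00 — a scale of ×1.3057.
So the image's height is 1764.20 × 1.3057 ≈ 2303.50.

2304 px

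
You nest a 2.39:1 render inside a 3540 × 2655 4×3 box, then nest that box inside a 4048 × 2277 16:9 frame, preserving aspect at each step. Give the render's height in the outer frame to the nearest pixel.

1270 px

Inside the 3540×2655 canvas the render is width-limited at 3540.00 × 1481.17.
4×3 in 4048×2277: fills the height, so the intermediate becomes 3036.00 × 2277.00 — a scale of ×0.8576.
Applying the same ×0.8576: 1481.17 → 1270.29.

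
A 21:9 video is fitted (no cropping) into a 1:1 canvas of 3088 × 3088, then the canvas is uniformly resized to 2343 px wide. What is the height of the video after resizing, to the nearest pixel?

1004 px

Fitted into 3088×3088, the video spans the width; its height is 3088 × 9/21 ≈ 1323.43 px.
Scaling 3088 → 2343 is ×0.7587, so the height becomes 1323.43 × 0.7587 ≈ 1004.14 px.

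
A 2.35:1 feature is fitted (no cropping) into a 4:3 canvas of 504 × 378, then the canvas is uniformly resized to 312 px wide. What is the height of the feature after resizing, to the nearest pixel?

Fitted into 504×378, the feature spans the width; its height is 504 / 2.350 ≈ 214.47 px.
Resizing to 312 px wide multiplies everything by 0.6190: 214.47 → 132.77 px.

133 px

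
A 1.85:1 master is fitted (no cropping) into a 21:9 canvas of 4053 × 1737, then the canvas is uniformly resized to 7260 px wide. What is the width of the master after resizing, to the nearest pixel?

At 4053×1737 the master is height-limited, so width = 1737 × 1.850 ≈ 3213.45 px.
Resizing to 7260 px wide multiplies everything by 1.7913: 3213.45 → 5756.14 px.

5756 px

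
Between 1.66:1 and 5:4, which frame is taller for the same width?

1.66 and 5:4 = 1.25; 1.66 > 1.25. The smaller width-to-height ratio is the taller frame.

5:4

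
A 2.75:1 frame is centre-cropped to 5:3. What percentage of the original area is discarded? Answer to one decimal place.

Going from 2.75:1 to 5:3 means cutting width while keeping height.
Fraction kept = (1.667)/(2.750) ≈ 60.61%, so 39.39% is lost.

39.4%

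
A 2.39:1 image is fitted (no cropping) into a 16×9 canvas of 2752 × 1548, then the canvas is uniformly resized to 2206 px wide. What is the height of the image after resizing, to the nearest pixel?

923 px

At 2752×1548 the image is width-limited, so height = 2752 / 2.390 ≈ 1151.46 px.
Resizing to 2206 px wide multiplies everything by 0.8016: 1151.46 → 923.01 px.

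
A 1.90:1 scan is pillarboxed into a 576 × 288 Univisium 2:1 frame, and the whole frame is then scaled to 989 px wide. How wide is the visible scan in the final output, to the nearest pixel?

At 576×288 the scan is height-limited, so width = 288 × 1.900 ≈ 547.20 px.
Resizing to 989 px wide multiplies everything by 1.7170: 547.20 → 939.55 px.

940 px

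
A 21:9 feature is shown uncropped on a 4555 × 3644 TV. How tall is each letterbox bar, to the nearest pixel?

21:9 is wider than 5:4, so it spans the full width.
That makes the image 1952.14 px tall (4555 × 9/21).
Black = 3644 − 1952.14 = 1691.86 px, or 845.93 per bar.

846 px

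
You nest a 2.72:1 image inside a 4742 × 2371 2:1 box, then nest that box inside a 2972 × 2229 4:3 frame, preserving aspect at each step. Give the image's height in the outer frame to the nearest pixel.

2.72:1 in 4742×2371: fills the width, so the image is 4742.00 × 1743.38.
Second fit — the 2:1 canvas into 2972×2229 spans the width: 2972.00 × 1486.00 (×0.6267 from 4742×2371).
The image scales with it: height 1743.38 × 0.6267 ≈ 1092.65.

1093 px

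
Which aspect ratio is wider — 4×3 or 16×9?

16×9

4×3 = 1.333 and 16×9 = 1.778; 1.778 > 1.333.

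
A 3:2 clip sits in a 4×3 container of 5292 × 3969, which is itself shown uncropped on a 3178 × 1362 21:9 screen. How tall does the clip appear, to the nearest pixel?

1211 px

3:2 in 5292×3969: fills the width, so the clip is 5292.00 × 3528.00.
The 4×3 canvas is height-limited in 3178×1362, giving 1816.00 × 1362.00; scale factor 0.3432.
Applying the same ×0.3432: 3528.00 → 1210.67.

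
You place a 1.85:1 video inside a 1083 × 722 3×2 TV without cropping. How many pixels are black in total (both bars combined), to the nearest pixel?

1.85:1 (1.850) > 3×2 (1.500), so the video fills the width.
Content height = 1083 / 1.850 ≈ 585.4054 px.
722 − 585.4054 = 136.5946 px of bars.
Bar area = 136.5946 × 1083 ≈ 147932 px.

147932 pixels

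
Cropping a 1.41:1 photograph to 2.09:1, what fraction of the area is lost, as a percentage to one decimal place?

32.5%

2.09:1 is wider than 1.41:1, so the crop keeps the full width and trims the height.
(1.410)/(2.090) ≈ 0.675 of the area survives, leaving 32.54% discarded.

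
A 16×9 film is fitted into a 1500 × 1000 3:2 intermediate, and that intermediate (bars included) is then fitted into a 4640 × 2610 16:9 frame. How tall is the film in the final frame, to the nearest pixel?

2202 px

Inside the 1500×1000 canvas the film is width-limited at 1500.00 × 843.75.
The 3:2 canvas is height-limited in 4640×2610, giving 3915.00 × 2610.00; scale factor 2.6100.
So the film's height is 843.75 × 2.6100 ≈ 2202.19.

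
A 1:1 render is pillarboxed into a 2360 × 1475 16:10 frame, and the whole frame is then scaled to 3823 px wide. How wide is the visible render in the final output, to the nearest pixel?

2389 px

In the 2360×1475 frame the render fills the height: width = 1475 × 1/1 ≈ 1475.00 px.
Resizing to 3823 px wide multiplies everything by 1.6199: 1475.00 → 2389.38 px.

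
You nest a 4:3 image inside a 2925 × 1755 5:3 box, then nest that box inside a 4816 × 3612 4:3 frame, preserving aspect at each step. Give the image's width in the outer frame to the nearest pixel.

3853 px

First fit — 4:3 into 2925×1755 spans the height: 2340.00 × 1755.00.
5:3 in 4816×3612: fills the width, so the intermediate becomes 4816.00 × 2889.60 — a scale of ×1.6465.
The image scales with it: width 2340.00 × 1.6465 ≈ 3852.80.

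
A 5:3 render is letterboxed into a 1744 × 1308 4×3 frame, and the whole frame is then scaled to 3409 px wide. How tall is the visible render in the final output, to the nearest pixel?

2045 px

In the 1744×1308 frame the render fills the width: height = 1744 × 3/5 ≈ 1046.40 px.
The frame scales by 3409/1744 = 1.9547; 1046.40 × 1.9547 ≈ 2045.40 px.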